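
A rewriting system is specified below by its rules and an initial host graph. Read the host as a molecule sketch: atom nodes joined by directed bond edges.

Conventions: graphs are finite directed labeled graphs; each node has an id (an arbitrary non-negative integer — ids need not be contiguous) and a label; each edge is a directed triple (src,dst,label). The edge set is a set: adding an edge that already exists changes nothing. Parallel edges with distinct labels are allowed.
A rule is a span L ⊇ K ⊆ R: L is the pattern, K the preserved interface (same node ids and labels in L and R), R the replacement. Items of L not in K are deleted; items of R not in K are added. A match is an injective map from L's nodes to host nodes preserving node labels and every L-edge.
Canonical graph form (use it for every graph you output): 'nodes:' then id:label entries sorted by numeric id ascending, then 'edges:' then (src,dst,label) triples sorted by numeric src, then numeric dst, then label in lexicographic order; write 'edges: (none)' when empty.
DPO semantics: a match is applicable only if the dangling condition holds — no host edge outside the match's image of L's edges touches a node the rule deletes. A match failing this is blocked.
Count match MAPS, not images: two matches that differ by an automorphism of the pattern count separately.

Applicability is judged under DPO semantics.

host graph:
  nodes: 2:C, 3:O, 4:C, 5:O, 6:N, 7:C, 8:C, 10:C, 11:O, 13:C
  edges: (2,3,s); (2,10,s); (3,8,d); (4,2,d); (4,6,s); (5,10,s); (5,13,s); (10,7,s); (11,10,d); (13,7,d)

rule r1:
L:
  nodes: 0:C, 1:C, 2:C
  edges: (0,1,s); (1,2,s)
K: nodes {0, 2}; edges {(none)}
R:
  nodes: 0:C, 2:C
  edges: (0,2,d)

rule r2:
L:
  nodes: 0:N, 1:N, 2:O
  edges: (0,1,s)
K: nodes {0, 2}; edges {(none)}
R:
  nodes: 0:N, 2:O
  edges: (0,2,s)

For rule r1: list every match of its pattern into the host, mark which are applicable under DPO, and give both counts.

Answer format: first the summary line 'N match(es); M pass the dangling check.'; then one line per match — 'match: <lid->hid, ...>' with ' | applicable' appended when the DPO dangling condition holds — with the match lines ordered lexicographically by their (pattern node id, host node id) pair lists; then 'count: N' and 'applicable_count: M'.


1 match(es); 0 pass the dangling check.
match: 0->2, 1->10, 2->7
count: 1
applicable_count: 0


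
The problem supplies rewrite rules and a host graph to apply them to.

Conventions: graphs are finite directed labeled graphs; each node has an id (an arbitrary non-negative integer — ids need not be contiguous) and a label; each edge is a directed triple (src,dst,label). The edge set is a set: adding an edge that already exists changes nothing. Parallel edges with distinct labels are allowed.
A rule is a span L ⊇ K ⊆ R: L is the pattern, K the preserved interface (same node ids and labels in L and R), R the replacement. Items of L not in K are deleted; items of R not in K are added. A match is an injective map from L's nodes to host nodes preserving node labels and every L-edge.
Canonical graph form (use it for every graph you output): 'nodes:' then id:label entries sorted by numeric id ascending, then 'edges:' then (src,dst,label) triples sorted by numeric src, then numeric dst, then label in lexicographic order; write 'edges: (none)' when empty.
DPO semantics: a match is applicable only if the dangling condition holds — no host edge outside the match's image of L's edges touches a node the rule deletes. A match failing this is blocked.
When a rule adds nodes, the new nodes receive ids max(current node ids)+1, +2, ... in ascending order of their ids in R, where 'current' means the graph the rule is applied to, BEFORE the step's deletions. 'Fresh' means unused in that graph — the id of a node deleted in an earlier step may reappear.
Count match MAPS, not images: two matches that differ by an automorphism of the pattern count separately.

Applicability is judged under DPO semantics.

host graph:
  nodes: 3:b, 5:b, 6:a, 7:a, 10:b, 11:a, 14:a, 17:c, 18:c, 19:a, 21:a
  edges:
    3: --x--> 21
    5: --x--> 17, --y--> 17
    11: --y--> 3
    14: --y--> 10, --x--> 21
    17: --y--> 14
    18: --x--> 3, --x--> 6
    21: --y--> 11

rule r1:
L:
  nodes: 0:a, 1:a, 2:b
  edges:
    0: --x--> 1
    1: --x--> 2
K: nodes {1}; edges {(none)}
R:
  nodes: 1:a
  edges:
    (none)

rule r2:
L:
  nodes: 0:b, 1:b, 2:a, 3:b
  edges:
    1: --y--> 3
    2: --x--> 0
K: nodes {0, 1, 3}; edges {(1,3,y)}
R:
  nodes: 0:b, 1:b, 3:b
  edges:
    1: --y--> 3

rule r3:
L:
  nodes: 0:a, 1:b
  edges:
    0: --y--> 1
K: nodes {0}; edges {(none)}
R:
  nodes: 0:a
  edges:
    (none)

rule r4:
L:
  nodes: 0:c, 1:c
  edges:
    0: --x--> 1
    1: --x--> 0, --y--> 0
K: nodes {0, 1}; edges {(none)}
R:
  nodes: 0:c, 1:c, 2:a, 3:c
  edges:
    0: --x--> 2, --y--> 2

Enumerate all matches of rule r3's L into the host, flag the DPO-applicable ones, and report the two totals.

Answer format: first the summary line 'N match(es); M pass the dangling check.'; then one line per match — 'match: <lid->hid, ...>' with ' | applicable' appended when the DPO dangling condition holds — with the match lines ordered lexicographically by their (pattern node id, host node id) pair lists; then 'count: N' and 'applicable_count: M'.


2 match(es); 1 pass the dangling check.
match: 0->11, 1->3
match: 0->14, 1->10 | applicable
count: 2
applicable_count: 1


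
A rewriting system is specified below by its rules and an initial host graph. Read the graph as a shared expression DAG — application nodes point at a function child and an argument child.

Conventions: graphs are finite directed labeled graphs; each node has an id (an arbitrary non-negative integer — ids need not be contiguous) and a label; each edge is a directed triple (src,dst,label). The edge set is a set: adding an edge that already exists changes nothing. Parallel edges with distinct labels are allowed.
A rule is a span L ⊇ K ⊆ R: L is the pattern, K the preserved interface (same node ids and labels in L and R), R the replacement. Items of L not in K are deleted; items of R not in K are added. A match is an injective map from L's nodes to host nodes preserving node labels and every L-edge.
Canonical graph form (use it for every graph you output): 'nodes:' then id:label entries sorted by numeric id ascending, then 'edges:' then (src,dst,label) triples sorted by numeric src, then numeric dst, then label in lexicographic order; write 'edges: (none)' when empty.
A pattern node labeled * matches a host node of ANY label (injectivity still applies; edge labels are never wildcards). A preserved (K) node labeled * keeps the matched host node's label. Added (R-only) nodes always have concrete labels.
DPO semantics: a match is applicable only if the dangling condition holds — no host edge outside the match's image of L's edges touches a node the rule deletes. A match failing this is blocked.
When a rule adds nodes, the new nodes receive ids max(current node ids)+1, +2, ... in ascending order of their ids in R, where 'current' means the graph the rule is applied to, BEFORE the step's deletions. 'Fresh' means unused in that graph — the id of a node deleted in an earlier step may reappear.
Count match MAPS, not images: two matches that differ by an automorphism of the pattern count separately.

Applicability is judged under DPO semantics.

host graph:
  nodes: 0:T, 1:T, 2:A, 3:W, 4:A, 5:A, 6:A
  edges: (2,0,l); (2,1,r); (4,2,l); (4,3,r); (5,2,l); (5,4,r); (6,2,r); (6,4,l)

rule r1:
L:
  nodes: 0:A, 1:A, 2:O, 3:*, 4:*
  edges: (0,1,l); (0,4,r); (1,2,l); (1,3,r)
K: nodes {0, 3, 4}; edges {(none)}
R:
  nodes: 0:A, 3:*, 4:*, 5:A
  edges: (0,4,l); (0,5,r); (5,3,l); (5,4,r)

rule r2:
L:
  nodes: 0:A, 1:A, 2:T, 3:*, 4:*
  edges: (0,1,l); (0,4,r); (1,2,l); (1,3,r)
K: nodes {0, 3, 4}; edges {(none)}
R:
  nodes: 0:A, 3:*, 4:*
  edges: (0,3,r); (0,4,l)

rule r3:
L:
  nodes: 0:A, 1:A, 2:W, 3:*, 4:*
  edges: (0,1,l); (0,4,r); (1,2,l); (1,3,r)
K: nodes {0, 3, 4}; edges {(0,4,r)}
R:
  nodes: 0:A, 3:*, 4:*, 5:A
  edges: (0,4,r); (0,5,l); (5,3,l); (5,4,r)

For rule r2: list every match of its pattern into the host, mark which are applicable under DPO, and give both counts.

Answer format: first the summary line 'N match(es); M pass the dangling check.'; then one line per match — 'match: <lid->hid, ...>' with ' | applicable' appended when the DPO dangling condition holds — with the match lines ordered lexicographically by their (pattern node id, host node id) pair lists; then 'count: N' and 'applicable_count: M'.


2 match(es); 0 pass the dangling check.
match: 0->4, 1->2, 2->0, 3->1, 4->3
match: 0->5, 1->2, 2->0, 3->1, 4->4
count: 2
applicable_count: 0


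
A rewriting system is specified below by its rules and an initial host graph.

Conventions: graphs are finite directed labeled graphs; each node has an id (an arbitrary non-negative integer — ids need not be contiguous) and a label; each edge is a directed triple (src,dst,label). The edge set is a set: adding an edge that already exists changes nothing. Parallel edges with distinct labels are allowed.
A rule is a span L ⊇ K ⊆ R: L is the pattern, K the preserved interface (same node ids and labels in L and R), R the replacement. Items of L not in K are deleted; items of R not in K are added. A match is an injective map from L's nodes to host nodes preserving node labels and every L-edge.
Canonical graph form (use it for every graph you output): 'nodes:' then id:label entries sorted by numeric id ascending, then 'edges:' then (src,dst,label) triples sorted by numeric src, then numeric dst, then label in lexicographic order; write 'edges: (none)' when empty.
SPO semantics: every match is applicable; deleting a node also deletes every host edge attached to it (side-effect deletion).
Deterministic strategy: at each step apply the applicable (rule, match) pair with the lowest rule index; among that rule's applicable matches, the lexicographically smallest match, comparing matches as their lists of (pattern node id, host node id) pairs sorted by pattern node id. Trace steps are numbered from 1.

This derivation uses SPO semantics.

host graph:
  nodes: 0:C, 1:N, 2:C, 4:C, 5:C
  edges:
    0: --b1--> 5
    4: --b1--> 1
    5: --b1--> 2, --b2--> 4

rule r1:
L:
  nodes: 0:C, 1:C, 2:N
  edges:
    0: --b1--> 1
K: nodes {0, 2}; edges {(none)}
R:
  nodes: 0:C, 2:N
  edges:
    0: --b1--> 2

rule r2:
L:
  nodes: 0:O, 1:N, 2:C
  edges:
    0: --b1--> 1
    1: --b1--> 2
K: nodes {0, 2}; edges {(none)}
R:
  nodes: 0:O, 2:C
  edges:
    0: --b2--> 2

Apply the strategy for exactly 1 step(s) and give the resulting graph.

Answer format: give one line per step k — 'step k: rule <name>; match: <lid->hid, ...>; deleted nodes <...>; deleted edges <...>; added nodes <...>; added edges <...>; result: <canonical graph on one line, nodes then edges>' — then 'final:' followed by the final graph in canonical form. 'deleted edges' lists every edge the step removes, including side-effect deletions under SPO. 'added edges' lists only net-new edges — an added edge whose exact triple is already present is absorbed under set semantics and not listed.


step 1: rule r1; match: 0->0, 1->5, 2->1; deleted nodes 5; deleted edges (0,5,b1); (5,2,b1); (5,4,b2); added nodes (none); added edges (0,1,b1); result: nodes: 0:C, 1:N, 2:C, 4:C edges: (0,1,b1); (4,1,b1)
final:
nodes: 0:C, 1:N, 2:C, 4:C
edges: (0,1,b1); (4,1,b1)


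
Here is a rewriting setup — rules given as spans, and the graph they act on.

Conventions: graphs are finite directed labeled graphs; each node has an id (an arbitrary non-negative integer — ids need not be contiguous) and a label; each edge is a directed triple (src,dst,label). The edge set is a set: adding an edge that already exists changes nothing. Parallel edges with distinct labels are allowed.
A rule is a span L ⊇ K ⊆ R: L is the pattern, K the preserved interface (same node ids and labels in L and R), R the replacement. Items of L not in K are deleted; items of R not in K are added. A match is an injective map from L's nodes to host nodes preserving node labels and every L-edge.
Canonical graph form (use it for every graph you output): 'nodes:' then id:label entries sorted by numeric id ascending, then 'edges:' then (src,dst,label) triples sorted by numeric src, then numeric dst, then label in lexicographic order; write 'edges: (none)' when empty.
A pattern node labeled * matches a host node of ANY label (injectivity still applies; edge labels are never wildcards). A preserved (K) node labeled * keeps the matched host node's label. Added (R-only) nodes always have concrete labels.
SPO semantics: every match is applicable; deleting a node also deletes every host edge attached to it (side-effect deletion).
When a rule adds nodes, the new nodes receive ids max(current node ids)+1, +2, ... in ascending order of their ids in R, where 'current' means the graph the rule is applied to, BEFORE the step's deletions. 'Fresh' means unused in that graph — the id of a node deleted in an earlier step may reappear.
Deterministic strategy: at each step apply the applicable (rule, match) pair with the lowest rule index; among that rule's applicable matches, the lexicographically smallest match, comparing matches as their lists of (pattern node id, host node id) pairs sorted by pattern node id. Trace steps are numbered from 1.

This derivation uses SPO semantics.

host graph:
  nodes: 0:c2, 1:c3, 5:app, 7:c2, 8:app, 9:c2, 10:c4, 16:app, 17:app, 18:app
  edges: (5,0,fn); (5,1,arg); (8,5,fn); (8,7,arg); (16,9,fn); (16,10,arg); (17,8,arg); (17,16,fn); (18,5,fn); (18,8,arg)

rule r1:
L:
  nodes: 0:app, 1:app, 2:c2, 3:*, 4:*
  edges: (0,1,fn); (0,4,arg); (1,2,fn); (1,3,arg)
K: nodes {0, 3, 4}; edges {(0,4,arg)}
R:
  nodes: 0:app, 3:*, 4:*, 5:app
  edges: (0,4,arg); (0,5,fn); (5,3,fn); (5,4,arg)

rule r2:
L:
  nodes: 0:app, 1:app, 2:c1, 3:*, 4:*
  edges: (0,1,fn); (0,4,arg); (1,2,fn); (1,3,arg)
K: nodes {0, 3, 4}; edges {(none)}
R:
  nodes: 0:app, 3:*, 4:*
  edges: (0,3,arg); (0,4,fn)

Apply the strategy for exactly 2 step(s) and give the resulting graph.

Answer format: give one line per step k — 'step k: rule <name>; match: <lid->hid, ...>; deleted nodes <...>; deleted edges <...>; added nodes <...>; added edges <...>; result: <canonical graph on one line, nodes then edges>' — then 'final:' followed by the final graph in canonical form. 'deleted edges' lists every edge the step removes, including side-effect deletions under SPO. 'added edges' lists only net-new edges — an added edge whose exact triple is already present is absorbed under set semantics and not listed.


step 1: rule r1; match: 0->8, 1->5, 2->0, 3->1, 4->7; deleted nodes 0, 5; deleted edges (5,0,fn); (5,1,arg); (8,5,fn); (18,5,fn); added nodes 19; added edges (8,19,fn); (19,1,fn); (19,7,arg); result: nodes: 1:c3, 7:c2, 8:app, 9:c2, 10:c4, 16:app, 17:app, 18:app, 19:app edges: (8,7,arg); (8,19,fn); (16,9,fn); (16,10,arg); (17,8,arg); (17,16,fn); (18,8,arg); (19,1,fn); (19,7,arg)
step 2: rule r1; match: 0->17, 1->16, 2->9, 3->10, 4->8; deleted nodes 9, 16; deleted edges (16,9,fn); (16,10,arg); (17,16,fn); added nodes 20; added edges (17,20,fn); (20,8,arg); (20,10,fn); result: nodes: 1:c3, 7:c2, 8:app, 10:c4, 17:app, 18:app, 19:app, 20:app edges: (8,7,arg); (8,19,fn); (17,8,arg); (17,20,fn); (18,8,arg); (19,1,fn); (19,7,arg); (20,8,arg); (20,10,fn)
final:
nodes: 1:c3, 7:c2, 8:app, 10:c4, 17:app, 18:app, 19:app, 20:app
edges: (8,7,arg); (8,19,fn); (17,8,arg); (17,20,fn); (18,8,arg); (19,1,fn); (19,7,arg); (20,8,arg); (20,10,fn)


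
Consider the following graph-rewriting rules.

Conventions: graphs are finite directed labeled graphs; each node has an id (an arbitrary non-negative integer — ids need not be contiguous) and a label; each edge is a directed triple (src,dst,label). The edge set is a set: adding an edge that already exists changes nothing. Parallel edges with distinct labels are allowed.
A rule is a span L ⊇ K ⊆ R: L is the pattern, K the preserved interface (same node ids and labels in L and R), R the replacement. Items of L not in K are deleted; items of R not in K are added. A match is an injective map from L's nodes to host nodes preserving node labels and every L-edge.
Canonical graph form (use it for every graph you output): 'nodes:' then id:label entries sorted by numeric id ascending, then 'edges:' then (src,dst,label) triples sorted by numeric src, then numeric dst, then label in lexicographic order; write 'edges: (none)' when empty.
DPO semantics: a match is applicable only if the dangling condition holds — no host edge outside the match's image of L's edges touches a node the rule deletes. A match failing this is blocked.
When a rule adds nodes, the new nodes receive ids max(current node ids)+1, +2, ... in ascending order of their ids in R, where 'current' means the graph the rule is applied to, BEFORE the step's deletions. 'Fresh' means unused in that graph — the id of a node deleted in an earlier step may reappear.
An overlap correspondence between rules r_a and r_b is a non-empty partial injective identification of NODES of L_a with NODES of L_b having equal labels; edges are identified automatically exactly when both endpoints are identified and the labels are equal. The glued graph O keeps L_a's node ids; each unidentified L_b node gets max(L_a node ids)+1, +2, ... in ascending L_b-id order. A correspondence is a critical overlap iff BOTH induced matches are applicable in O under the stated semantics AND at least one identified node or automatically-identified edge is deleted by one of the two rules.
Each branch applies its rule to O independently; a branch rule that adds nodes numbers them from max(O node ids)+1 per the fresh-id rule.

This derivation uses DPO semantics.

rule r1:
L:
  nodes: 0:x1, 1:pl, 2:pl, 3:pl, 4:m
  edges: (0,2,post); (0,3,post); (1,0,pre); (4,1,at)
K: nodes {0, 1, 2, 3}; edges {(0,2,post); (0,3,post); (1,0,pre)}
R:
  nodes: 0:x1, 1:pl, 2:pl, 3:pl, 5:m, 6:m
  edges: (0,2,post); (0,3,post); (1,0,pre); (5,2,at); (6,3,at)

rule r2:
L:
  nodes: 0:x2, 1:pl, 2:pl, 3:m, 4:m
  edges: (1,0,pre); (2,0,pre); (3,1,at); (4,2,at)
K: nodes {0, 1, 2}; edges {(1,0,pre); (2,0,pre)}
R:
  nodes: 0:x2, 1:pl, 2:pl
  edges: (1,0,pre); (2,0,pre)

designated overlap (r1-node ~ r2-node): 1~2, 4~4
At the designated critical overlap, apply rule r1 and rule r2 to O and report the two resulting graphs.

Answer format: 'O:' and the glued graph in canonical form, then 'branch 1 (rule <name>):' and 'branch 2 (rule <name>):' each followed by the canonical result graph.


O:
nodes: 0:x1, 1:pl, 2:pl, 3:pl, 4:m, 5:x2, 6:pl, 7:m
edges: (0,2,post); (0,3,post); (1,0,pre); (1,5,pre); (4,1,at); (6,5,pre); (7,6,at)
branch 1 (rule r1):
nodes: 0:x1, 1:pl, 2:pl, 3:pl, 5:x2, 6:pl, 7:m, 8:m, 9:m
edges: (0,2,post); (0,3,post); (1,0,pre); (1,5,pre); (6,5,pre); (7,6,at); (8,2,at); (9,3,at)
branch 2 (rule r2):
nodes: 0:x1, 1:pl, 2:pl, 3:pl, 5:x2, 6:pl
edges: (0,2,post); (0,3,post); (1,0,pre); (1,5,pre); (6,5,pre)


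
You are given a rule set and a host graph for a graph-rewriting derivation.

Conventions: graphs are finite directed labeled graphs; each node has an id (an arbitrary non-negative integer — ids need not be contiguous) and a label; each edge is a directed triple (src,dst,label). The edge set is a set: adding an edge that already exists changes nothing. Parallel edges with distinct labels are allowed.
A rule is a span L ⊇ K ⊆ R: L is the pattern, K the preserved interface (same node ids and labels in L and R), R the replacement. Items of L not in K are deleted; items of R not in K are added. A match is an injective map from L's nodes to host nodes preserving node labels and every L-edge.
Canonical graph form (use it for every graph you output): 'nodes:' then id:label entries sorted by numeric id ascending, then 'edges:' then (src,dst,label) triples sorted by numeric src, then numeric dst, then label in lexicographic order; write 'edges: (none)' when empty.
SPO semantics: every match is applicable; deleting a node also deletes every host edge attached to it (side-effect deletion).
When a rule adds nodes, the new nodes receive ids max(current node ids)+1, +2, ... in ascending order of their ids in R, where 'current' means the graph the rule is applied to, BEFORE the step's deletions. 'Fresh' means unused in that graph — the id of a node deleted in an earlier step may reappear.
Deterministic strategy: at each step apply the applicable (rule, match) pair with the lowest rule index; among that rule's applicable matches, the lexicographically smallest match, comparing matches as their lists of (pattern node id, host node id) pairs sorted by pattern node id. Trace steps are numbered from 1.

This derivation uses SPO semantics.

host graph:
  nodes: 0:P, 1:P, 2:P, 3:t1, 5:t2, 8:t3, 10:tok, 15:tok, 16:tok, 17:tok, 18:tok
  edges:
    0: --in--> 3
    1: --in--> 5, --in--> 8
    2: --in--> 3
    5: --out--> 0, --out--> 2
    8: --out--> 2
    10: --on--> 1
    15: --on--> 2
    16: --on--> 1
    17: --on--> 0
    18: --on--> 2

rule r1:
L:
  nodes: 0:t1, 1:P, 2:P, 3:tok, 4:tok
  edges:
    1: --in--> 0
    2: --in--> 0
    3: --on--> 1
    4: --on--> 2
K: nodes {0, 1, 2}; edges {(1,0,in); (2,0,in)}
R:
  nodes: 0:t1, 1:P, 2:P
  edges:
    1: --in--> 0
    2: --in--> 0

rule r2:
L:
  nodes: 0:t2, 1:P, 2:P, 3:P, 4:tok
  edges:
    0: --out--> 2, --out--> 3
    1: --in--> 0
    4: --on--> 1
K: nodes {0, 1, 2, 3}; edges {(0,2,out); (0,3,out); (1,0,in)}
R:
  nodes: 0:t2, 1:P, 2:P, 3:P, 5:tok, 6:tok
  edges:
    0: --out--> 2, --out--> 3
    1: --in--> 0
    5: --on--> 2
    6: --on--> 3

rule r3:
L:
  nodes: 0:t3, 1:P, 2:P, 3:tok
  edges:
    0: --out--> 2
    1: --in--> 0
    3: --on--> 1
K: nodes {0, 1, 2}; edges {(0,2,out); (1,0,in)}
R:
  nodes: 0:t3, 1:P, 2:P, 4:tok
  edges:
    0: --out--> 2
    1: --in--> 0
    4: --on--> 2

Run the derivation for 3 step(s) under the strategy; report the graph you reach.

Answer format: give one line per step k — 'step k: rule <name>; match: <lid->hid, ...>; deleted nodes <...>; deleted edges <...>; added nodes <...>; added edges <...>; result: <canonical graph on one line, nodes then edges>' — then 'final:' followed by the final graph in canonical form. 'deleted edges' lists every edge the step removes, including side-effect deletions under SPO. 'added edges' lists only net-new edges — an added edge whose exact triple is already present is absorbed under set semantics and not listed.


step 1: rule r1; match: 0->3, 1->0, 2->2, 3->17, 4->15; deleted nodes 15, 17; deleted edges (15,2,on); (17,0,on); added nodes (none); added edges (none); result: nodes: 0:P, 1:P, 2:P, 3:t1, 5:t2, 8:t3, 10:tok, 16:tok, 18:tok edges: (0,3,in); (1,5,in); (1,8,in); (2,3,in); (5,0,out); (5,2,out); (8,2,out); (10,1,on); (16,1,on); (18,2,on)
step 2: rule r2; match: 0->5, 1->1, 2->0, 3->2, 4->10; deleted nodes 10; deleted edges (10,1,on); added nodes 19, 20; added edges (19,0,on); (20,2,on); result: nodes: 0:P, 1:P, 2:P, 3:t1, 5:t2, 8:t3, 16:tok, 18:tok, 19:tok, 20:tok edges: (0,3,in); (1,5,in); (1,8,in); (2,3,in); (5,0,out); (5,2,out); (8,2,out); (16,1,on); (18,2,on); (19,0,on); (20,2,on)
step 3: rule r1; match: 0->3, 1->0, 2->2, 3->19, 4->18; deleted nodes 18, 19; deleted edges (18,2,on); (19,0,on); added nodes (none); added edges (none); result: nodes: 0:P, 1:P, 2:P, 3:t1, 5:t2, 8:t3, 16:tok, 20:tok edges: (0,3,in); (1,5,in); (1,8,in); (2,3,in); (5,0,out); (5,2,out); (8,2,out); (16,1,on); (20,2,on)
final:
nodes: 0:P, 1:P, 2:P, 3:t1, 5:t2, 8:t3, 16:tok, 20:tok
edges: (0,3,in); (1,5,in); (1,8,in); (2,3,in); (5,0,out); (5,2,out); (8,2,out); (16,1,on); (20,2,on)


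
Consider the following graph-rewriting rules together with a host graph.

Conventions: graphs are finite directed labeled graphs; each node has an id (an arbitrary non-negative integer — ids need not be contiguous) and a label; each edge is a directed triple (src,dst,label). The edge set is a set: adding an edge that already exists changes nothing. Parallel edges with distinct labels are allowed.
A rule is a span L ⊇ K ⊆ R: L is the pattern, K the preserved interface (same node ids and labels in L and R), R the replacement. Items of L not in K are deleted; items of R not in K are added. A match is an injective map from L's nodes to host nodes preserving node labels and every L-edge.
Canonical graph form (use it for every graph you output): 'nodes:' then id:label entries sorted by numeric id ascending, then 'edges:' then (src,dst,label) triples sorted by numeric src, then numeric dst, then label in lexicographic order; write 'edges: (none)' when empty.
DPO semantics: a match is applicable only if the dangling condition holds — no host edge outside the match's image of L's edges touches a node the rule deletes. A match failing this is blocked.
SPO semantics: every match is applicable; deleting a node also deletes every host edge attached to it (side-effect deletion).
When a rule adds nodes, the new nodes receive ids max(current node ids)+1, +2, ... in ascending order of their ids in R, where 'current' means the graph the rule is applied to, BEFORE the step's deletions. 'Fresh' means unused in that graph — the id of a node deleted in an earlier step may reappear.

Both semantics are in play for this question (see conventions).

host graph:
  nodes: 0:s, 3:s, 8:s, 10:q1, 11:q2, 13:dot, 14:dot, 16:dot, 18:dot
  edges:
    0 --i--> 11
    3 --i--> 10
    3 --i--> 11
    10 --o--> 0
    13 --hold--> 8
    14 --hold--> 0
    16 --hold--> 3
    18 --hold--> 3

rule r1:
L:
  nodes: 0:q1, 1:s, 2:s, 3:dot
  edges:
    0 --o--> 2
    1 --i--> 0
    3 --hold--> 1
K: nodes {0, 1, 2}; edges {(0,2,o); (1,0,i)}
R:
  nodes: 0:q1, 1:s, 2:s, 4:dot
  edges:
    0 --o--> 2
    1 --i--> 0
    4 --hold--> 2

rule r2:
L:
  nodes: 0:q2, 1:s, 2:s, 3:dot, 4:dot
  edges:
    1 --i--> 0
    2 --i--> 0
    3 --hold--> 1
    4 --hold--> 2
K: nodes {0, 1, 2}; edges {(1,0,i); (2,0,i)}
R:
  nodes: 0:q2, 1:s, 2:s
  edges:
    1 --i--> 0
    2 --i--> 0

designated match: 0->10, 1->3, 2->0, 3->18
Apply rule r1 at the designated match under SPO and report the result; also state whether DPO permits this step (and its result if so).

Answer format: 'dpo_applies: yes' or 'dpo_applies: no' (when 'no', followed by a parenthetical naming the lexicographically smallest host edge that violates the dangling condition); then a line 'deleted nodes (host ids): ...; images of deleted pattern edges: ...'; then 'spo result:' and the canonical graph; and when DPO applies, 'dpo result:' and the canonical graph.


dpo_applies: yes
deleted nodes (host ids): 18; images of deleted pattern edges: (18,3,hold)
spo result:
nodes: 0:s, 3:s, 8:s, 10:q1, 11:q2, 13:dot, 14:dot, 16:dot, 19:dot
edges: (0,11,i); (3,10,i); (3,11,i); (10,0,o); (13,8,hold); (14,0,hold); (16,3,hold); (19,0,hold)
dpo result:
nodes: 0:s, 3:s, 8:s, 10:q1, 11:q2, 13:dot, 14:dot, 16:dot, 19:dot
edges: (0,11,i); (3,10,i); (3,11,i); (10,0,o); (13,8,hold); (14,0,hold); (16,3,hold); (19,0,hold)


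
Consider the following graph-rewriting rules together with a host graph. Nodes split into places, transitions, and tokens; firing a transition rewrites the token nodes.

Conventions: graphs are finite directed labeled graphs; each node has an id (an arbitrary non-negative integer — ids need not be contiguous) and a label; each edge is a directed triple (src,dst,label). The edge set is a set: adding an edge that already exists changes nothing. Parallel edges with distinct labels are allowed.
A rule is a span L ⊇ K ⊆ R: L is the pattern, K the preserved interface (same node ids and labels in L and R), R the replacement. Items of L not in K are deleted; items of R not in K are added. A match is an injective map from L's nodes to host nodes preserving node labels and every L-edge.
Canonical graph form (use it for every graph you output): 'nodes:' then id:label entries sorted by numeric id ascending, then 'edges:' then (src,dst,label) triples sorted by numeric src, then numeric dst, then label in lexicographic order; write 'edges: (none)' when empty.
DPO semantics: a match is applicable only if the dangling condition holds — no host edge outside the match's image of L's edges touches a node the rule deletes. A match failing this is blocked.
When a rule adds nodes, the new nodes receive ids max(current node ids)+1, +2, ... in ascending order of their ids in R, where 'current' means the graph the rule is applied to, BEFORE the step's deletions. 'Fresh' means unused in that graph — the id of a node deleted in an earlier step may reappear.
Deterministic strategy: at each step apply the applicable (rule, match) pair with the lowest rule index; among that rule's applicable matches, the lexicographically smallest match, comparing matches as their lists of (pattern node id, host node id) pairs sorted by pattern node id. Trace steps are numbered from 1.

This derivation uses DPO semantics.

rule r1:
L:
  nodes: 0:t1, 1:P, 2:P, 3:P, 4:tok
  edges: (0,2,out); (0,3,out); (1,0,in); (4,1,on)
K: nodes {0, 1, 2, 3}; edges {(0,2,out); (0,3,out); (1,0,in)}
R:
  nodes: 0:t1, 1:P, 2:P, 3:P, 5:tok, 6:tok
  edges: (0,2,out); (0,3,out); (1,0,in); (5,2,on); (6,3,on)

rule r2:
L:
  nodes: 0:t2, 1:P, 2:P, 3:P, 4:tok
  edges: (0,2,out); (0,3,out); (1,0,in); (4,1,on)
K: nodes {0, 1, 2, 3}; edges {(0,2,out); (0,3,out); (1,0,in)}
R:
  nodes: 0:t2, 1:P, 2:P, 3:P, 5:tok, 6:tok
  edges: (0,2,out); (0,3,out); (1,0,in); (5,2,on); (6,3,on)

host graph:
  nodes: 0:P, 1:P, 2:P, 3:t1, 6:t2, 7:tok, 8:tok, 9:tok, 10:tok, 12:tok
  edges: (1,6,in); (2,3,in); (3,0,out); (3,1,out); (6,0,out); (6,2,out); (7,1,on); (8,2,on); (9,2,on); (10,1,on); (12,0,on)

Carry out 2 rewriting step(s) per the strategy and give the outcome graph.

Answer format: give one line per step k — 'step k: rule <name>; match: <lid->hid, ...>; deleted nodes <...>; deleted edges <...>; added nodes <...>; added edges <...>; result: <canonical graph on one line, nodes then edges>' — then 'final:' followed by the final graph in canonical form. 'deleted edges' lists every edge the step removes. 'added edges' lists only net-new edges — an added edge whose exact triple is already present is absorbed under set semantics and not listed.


step 1: rule r1; match: 0->3, 1->2, 2->0, 3->1, 4->8; deleted nodes 8; deleted edges (8,2,on); added nodes 13, 14; added edges (13,0,on); (14,1,on); result: nodes: 0:P, 1:P, 2:P, 3:t1, 6:t2, 7:tok, 9:tok, 10:tok, 12:tok, 13:tok, 14:tok edges: (1,6,in); (2,3,in); (3,0,out); (3,1,out); (6,0,out); (6,2,out); (7,1,on); (9,2,on); (10,1,on); (12,0,on); (13,0,on); (14,1,on)
step 2: rule r1; match: 0->3, 1->2, 2->0, 3->1, 4->9; deleted nodes 9; deleted edges (9,2,on); added nodes 15, 16; added edges (15,0,on); (16,1,on); result: nodes: 0:P, 1:P, 2:P, 3:t1, 6:t2, 7:tok, 10:tok, 12:tok, 13:tok, 14:tok, 15:tok, 16:tok edges: (1,6,in); (2,3,in); (3,0,out); (3,1,out); (6,0,out); (6,2,out); (7,1,on); (10,1,on); (12,0,on); (13,0,on); (14,1,on); (15,0,on); (16,1,on)
final:
nodes: 0:P, 1:P, 2:P, 3:t1, 6:t2, 7:tok, 10:tok, 12:tok, 13:tok, 14:tok, 15:tok, 16:tok
edges: (1,6,in); (2,3,in); (3,0,out); (3,1,out); (6,0,out); (6,2,out); (7,1,on); (10,1,on); (12,0,on); (13,0,on); (14,1,on); (15,0,on); (16,1,on)


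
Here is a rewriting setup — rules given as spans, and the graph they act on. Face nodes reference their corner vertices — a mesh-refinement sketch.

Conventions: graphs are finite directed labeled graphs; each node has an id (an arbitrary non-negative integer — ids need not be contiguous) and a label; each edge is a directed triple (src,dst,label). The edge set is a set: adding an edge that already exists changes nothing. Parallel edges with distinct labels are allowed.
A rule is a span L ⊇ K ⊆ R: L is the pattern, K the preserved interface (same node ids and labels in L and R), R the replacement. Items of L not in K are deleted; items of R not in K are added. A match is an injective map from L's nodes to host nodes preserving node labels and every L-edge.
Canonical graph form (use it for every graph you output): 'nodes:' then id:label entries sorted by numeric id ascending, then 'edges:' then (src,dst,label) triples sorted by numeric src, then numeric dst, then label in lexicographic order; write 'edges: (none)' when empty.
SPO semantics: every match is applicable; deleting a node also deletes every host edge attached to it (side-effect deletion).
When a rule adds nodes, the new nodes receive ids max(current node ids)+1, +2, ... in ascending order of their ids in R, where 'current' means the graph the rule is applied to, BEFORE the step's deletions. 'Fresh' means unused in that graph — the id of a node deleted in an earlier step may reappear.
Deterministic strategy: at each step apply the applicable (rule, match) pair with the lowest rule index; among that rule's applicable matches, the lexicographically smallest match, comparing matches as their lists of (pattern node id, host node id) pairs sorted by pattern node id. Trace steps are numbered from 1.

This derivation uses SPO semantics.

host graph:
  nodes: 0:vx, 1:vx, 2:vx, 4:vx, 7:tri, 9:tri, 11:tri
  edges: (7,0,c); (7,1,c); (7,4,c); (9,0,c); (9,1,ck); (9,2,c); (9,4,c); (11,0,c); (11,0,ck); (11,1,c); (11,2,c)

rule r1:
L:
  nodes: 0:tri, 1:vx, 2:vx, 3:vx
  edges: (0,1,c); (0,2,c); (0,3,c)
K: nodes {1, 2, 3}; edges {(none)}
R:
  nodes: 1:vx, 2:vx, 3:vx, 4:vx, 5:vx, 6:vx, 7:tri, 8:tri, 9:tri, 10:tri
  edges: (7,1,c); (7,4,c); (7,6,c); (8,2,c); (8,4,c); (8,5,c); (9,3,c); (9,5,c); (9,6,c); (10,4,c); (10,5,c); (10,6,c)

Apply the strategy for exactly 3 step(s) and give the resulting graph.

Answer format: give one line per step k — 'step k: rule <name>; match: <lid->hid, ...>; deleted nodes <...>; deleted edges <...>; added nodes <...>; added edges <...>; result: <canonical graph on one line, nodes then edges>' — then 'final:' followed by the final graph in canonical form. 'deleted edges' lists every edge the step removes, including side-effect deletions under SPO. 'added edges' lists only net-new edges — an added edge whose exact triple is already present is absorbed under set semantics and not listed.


step 1: rule r1; match: 0->7, 1->0, 2->1, 3->4; deleted nodes 7; deleted edges (7,0,c); (7,1,c); (7,4,c); added nodes 12, 13, 14, 15, 16, 17, 18; added edges (15,0,c); (15,12,c); (15,14,c); (16,1,c); (16,12,c); (16,13,c); (17,4,c); (17,13,c); (17,14,c); (18,12,c); (18,13,c); (18,14,c); result: nodes: 0:vx, 1:vx, 2:vx, 4:vx, 9:tri, 11:tri, 12:vx, 13:vx, 14:vx, 15:tri, 16:tri, 17:tri, 18:tri edges: (9,0,c); (9,1,ck); (9,2,c); (9,4,c); (11,0,c); (11,0,ck); (11,1,c); (11,2,c); (15,0,c); (15,12,c); (15,14,c); (16,1,c); (16,12,c); (16,13,c); (17,4,c); (17,13,c); (17,14,c); (18,12,c); (18,13,c); (18,14,c)
step 2: rule r1; match: 0->9, 1->0, 2->2, 3->4; deleted nodes 9; deleted edges (9,0,c); (9,1,ck); (9,2,c); (9,4,c); added nodes 19, 20, 21, 22, 23, 24, 25; added edges (22,0,c); (22,19,c); (22,21,c); (23,2,c); (23,19,c); (23,20,c); (24,4,c); (24,20,c); (24,21,c); (25,19,c); (25,20,c); (25,21,c); result: nodes: 0:vx, 1:vx, 2:vx, 4:vx, 11:tri, 12:vx, 13:vx, 14:vx, 15:tri, 16:tri, 17:tri, 18:tri, 19:vx, 20:vx, 21:vx, 22:tri, 23:tri, 24:tri, 25:tri edges: (11,0,c); (11,0,ck); (11,1,c); (11,2,c); (15,0,c); (15,12,c); (15,14,c); (16,1,c); (16,12,c); (16,13,c); (17,4,c); (17,13,c); (17,14,c); (18,12,c); (18,13,c); (18,14,c); (22,0,c); (22,19,c); (22,21,c); (23,2,c); (23,19,c); (23,20,c); (24,4,c); (24,20,c); (24,21,c); (25,19,c); (25,20,c); (25,21,c)
step 3: rule r1; match: 0->11, 1->0, 2->1, 3->2; deleted nodes 11; deleted edges (11,0,c); (11,0,ck); (11,1,c); (11,2,c); added nodes 26, 27, 28, 29, 30, 31, 32; added edges (29,0,c); (29,26,c); (29,28,c); (30,1,c); (30,26,c); (30,27,c); (31,2,c); (31,27,c); (31,28,c); (32,26,c); (32,27,c); (32,28,c); result: nodes: 0:vx, 1:vx, 2:vx, 4:vx, 12:vx, 13:vx, 14:vx, 15:tri, 16:tri, 17:tri, 18:tri, 19:vx, 20:vx, 21:vx, 22:tri, 23:tri, 24:tri, 25:tri, 26:vx, 27:vx, 28:vx, 29:tri, 30:tri, 31:tri, 32:tri edges: (15,0,c); (15,12,c); (15,14,c); (16,1,c); (16,12,c); (16,13,c); (17,4,c); (17,13,c); (17,14,c); (18,12,c); (18,13,c); (18,14,c); (22,0,c); (22,19,c); (22,21,c); (23,2,c); (23,19,c); (23,20,c); (24,4,c); (24,20,c); (24,21,c); (25,19,c); (25,20,c); (25,21,c); (29,0,c); (29,26,c); (29,28,c); (30,1,c); (30,26,c); (30,27,c); (31,2,c); (31,27,c); (31,28,c); (32,26,c); (32,27,c); (32,28,c)
final:
nodes: 0:vx, 1:vx, 2:vx, 4:vx, 12:vx, 13:vx, 14:vx, 15:tri, 16:tri, 17:tri, 18:tri, 19:vx, 20:vx, 21:vx, 22:tri, 23:tri, 24:tri, 25:tri, 26:vx, 27:vx, 28:vx, 29:tri, 30:tri, 31:tri, 32:tri
edges: (15,0,c); (15,12,c); (15,14,c); (16,1,c); (16,12,c); (16,13,c); (17,4,c); (17,13,c); (17,14,c); (18,12,c); (18,13,c); (18,14,c); (22,0,c); (22,19,c); (22,21,c); (23,2,c); (23,19,c); (23,20,c); (24,4,c); (24,20,c); (24,21,c); (25,19,c); (25,20,c); (25,21,c); (29,0,c); (29,26,c); (29,28,c); (30,1,c); (30,26,c); (30,27,c); (31,2,c); (31,27,c); (31,28,c); (32,26,c); (32,27,c); (32,28,c)


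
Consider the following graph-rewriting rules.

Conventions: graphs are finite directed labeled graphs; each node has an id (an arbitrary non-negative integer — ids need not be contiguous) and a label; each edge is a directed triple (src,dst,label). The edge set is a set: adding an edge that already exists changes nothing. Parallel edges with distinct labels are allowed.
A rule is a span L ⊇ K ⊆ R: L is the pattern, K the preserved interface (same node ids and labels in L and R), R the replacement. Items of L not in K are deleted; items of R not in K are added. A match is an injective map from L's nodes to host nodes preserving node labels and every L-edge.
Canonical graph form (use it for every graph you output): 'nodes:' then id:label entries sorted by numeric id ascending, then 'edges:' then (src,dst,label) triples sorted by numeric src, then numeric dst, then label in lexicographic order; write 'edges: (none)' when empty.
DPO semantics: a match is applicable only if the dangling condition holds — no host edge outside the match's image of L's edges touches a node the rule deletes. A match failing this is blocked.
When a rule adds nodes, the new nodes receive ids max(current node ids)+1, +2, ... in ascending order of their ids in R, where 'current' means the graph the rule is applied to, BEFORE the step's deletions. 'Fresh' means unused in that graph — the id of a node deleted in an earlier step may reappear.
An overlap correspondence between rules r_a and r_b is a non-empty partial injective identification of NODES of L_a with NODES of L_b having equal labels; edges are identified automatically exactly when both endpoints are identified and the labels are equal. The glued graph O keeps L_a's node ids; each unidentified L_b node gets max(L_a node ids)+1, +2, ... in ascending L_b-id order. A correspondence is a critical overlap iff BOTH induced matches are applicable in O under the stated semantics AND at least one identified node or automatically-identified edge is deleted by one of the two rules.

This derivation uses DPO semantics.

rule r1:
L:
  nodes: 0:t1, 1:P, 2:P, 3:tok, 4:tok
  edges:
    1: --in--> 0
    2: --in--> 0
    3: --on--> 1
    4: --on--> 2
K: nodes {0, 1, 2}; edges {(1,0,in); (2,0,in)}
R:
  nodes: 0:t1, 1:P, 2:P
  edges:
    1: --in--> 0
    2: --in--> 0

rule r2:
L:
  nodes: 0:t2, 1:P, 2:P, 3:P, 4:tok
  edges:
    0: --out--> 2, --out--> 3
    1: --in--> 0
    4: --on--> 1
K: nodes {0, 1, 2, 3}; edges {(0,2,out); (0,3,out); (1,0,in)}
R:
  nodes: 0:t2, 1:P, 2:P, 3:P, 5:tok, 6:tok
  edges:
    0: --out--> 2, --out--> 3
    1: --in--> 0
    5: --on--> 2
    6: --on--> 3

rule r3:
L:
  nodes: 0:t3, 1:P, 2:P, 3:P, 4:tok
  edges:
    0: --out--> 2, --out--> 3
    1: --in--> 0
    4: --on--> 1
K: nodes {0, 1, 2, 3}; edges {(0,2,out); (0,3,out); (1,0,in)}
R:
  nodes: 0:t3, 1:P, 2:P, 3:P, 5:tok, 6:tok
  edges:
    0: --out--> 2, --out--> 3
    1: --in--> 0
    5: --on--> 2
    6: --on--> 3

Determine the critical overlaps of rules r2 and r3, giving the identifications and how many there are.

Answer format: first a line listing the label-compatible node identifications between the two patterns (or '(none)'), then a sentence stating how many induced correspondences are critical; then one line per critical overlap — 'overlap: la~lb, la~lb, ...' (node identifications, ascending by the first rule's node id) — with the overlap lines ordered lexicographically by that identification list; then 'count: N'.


label-compatible node identifications between L(r2) and L(r3): 1~1, 1~2, 1~3, 2~1, 2~2, 2~3, 3~1, 3~2, 3~3, 4~4
7 of the induced correspondences are critical overlaps of r2 and r3.
overlap: 1~1, 2~2, 3~3, 4~4
overlap: 1~1, 2~2, 4~4
overlap: 1~1, 2~3, 3~2, 4~4
overlap: 1~1, 2~3, 4~4
overlap: 1~1, 3~2, 4~4
overlap: 1~1, 3~3, 4~4
overlap: 1~1, 4~4
count: 7
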